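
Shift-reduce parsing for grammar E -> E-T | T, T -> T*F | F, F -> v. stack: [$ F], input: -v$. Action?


'F' (not preceded by T*) is the handle for T -> F
Action: reduce (T -> F)


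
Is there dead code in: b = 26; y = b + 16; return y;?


b is read by y's definition; y is returned
No dead code


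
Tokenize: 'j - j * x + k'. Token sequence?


Scan left to right, longest-match per lexeme
Tokens: ID(j), OP(-), ID(j), OP(*), ID(x), OP(+), ID(k)


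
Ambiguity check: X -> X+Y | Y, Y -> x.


precedence layered via separate nonterminal Y: deterministic
Unambiguous


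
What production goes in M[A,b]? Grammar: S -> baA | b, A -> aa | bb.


For [A, b]: 'b' ∈ FIRST(bb)
Entry: A -> bb


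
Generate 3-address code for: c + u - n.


Break into single-operator statements:
t1 = c + u
t2 = t1 - n


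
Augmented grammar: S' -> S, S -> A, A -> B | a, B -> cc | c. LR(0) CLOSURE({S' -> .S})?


Start: S' -> .S
For each item with dot before a nonterminal B, add B -> .γ for every B-production
Closure: [S' -> .S, S -> .A, A -> .B, A -> .a, B -> .cc, B -> .c]


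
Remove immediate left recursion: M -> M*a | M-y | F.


Left-recursive alternatives: M*a, M-y; non-recursive: F
Introduce M': M -> FM', M' -> *aM' | -yM' | ε


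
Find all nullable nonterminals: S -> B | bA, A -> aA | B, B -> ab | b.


A nonterminal is nullable iff some alternative derives ε (directly, or every symbol in it is nullable)
Nullable: {}


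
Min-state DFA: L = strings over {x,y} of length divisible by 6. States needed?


Track length mod 6: states 0..5, accept at 0
Minimal DFA: 6 states


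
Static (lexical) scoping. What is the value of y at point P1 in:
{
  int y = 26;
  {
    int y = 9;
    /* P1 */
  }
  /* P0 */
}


y declared in the same block as P1
y = 9


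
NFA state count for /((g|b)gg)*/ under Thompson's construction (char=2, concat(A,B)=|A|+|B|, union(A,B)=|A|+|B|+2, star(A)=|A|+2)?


Syntax tree has 4 char leaf(s), 1 union(s), 1 star(s)
chars contribute 4×2 = 8; each union adds +2; each star adds +2
Total: 8 + 2 + 2 = 12 states


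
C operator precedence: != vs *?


'*' is multiplicative (level 10); '!=' is equality (level 6)
Higher level binds tighter
'*' has higher precedence than '!='


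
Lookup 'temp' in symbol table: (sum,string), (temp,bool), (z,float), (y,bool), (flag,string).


Lookup 'temp' → type bool


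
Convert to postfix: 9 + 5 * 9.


* has higher precedence, evaluate 5*9 first
Postfix: 9 5 9 * +


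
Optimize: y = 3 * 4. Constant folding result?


3 * 4 = 12 at compile time
Optimized: y = 12


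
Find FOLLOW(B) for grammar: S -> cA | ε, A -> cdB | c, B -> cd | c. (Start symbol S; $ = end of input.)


$ ∈ FOLLOW(S). For each A -> αBβ: add FIRST(β)\{ε} to FOLLOW(B); if β nullable, add FOLLOW(A).
FOLLOW(B) = {$}


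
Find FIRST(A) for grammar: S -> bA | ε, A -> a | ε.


Per alternative of A: FIRST(a) = {a}; FIRST(ε) = {ε}
FIRST(A) = {a, ε}


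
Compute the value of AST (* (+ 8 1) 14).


Evaluate inner: (+ 8 1) = 9
Evaluate root: (* 9 14) = 126
Result: 126


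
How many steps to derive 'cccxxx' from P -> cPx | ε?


Derivation: P => cPx => ccPxx => cccPxxx => cccxxx
Steps: 4


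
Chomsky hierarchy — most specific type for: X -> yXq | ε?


Single nonterminal LHS, but y^n q^n is not regular
Classification: Type 2 (Context-Free)


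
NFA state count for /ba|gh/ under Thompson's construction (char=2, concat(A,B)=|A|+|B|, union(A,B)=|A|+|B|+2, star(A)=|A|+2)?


Syntax tree has 4 char leaf(s), 1 union(s), 0 star(s)
chars contribute 4×2 = 8; each union adds +2; each star adds +2
Total: 8 + 2 + 0 = 10 states


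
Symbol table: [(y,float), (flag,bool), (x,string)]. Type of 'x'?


Lookup 'x' → type string


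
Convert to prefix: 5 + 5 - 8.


left-to-right (same/higher precedence on left): tree is (- (+ 5 5) 8)
Prefix: - + 5 5 8


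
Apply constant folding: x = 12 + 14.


12 + 14 = 26 at compile time
Optimized: x = 26


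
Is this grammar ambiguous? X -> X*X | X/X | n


'n*n/n' has two parse trees (no precedence encoded between * and /)
Ambiguous


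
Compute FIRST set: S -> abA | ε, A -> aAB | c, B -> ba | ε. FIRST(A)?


Per alternative of A: FIRST(aAB) = {a}; FIRST(c) = {c}
FIRST(A) = {a, c}


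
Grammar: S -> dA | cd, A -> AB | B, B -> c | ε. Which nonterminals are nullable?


A nonterminal is nullable iff some alternative derives ε (directly, or every symbol in it is nullable)
Nullable: {A, B}


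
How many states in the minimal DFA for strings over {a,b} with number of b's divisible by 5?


Track (count of b) mod 5: states 0..4, accept at 0
Minimal DFA: 5 states


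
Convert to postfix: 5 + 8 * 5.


* has higher precedence, evaluate 8*5 first
Postfix: 5 8 5 * +


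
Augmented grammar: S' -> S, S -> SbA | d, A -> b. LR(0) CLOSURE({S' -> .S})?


Start: S' -> .S
For each item with dot before a nonterminal B, add B -> .γ for every B-production
Closure: [S' -> .S, S -> .SbA, S -> .d]


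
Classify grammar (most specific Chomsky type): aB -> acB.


LHS has context (more than one symbol) and |LHS| ≤ |RHS|
Classification: Type 1 (Context-Sensitive)


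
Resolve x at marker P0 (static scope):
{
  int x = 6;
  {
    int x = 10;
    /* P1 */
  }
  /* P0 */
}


x declared in the same block as P0
x = 6


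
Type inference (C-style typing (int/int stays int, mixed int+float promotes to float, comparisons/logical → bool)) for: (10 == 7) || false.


Operand types: bool || bool
Rule: logical operators take bool operands and yield bool
Result type: bool


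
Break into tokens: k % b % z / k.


Scan left to right, longest-match per lexeme
Tokens: ID(k), OP(%), ID(b), OP(%), ID(z), OP(/), ID(k)


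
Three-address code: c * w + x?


Break into single-operator statements:
t1 = c * w
t2 = t1 + x


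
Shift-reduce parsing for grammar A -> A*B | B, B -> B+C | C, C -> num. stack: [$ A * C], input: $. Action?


'C' (not preceded by B+) is the handle for B -> C
Action: reduce (B -> C)


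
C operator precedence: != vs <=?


'<=' is relational (level 7); '!=' is equality (level 6)
Higher level binds tighter
'<=' has higher precedence than '!='


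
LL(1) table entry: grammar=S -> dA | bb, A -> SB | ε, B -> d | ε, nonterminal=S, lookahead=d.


For [S, d]: 'd' ∈ FIRST(dA)
Entry: S -> dA


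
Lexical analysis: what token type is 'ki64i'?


Pattern: letter/underscore followed by alphanumerics, not a keyword
Type: IDENTIFIER


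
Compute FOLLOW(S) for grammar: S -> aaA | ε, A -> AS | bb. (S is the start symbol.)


$ ∈ FOLLOW(S). For each A -> αBβ: add FIRST(β)\{ε} to FOLLOW(B); if β nullable, add FOLLOW(A).
FOLLOW(S) = {$, a}


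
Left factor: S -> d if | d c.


Common prefix: 'd'
Factored: S -> d S', S' -> if | c


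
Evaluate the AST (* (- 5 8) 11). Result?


Evaluate inner: (- 5 8) = -3
Evaluate root: (* -3 11) = -33
Result: -33


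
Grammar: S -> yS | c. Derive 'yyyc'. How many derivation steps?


Derivation: S => yS => yyS => yyyS => yyyc
Steps: 4


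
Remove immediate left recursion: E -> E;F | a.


Left-recursive alternatives: E;F; non-recursive: a
Introduce E': E -> aE', E' -> ;FE' | ε


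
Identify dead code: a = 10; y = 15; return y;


a is assigned but never read
Dead: 'a = 10'


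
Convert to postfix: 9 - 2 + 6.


Left to right (same or higher precedence on left)
Postfix: 9 2 - 6 +


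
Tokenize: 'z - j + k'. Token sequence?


Scan left to right, longest-match per lexeme
Tokens: ID(z), OP(-), ID(j), OP(+), ID(k)


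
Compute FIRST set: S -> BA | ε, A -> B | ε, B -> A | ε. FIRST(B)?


Per alternative of B: FIRST(A) = {ε}; FIRST(ε) = {ε}
FIRST(B) = {ε}


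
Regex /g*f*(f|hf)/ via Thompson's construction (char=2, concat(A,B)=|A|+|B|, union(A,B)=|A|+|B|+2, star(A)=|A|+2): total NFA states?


Syntax tree has 5 char leaf(s), 1 union(s), 2 star(s)
chars contribute 5×2 = 10; each union adds +2; each star adds +2
Total: 10 + 2 + 4 = 16 states


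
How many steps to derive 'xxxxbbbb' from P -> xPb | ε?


Derivation: P => xPb => xxPbb => xxxPbbb => xxxxPbbbb => xxxxbbbb
Steps: 5


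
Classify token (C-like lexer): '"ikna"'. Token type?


Pattern: double-quoted sequence
Type: STRING_LITERAL


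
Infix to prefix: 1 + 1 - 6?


left-to-right (same/higher precedence on left): tree is (- (+ 1 1) 6)
Prefix: - + 1 1 6


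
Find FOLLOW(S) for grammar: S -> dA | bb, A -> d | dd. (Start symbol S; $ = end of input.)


$ ∈ FOLLOW(S). For each A -> αBβ: add FIRST(β)\{ε} to FOLLOW(B); if β nullable, add FOLLOW(A).
FOLLOW(S) = {$}


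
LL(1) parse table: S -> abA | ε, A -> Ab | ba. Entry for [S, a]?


For [S, a]: 'a' ∈ FIRST(abA)
Entry: S -> abA


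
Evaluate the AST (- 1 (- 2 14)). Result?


Evaluate inner: (- 2 14) = -12
Evaluate root: (- 1 -12) = 13
Result: 13


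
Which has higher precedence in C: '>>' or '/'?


'/' is multiplicative (level 10); '>>' is shift (level 8)
Higher level binds tighter
'/' has higher precedence than '>>'


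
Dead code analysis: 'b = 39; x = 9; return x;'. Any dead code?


b is assigned but never read
Dead: 'b = 39'


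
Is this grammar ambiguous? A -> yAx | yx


balanced y^n…x^n: each string has a unique parse
Unambiguous


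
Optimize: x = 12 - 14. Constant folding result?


12 - 14 = -2 at compile time
Optimized: x = -2


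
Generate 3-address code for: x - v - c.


Break into single-operator statements:
t1 = x - v
t2 = t1 - c


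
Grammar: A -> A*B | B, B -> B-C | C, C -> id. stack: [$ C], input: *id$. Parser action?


'C' (not preceded by B-) is the handle for B -> C
Action: reduce (B -> C)


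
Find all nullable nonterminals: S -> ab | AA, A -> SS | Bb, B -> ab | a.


A nonterminal is nullable iff some alternative derives ε (directly, or every symbol in it is nullable)
Nullable: {}


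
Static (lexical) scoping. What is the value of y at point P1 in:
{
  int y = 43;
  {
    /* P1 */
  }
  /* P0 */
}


P1's block does not declare y; resolves to the enclosing declaration at depth 0
y = 43


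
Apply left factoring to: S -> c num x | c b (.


Common prefix: 'c'
Factored: S -> c S', S' -> num x | b (


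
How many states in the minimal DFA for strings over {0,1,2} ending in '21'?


Track the longest suffix of input matching a prefix of '21': 3 classes (prefixes of length 0..2)
Minimal DFA: 3 states


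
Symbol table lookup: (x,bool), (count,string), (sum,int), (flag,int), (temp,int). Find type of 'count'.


Lookup 'count' → type string


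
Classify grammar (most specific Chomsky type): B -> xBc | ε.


Single nonterminal LHS, but x^n c^n is not regular
Classification: Type 2 (Context-Free)


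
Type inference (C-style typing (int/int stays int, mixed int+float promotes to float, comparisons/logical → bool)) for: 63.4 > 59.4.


Operand types: float > float
Rule: comparison yields bool
Result type: bool


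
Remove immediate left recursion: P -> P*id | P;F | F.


Left-recursive alternatives: P*id, P;F; non-recursive: F
Introduce P': P -> FP', P' -> *idP' | ;FP' | ε


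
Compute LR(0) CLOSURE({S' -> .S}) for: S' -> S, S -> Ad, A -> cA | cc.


Start: S' -> .S
For each item with dot before a nonterminal B, add B -> .γ for every B-production
Closure: [S' -> .S, S -> .Ad, A -> .cA, A -> .cc]


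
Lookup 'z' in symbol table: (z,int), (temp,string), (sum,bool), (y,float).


Lookup 'z' → type int


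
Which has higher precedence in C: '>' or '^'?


'>' is relational (level 7); '^' is bitwise XOR (level 4)
Higher level binds tighter
'>' has higher precedence than '^'


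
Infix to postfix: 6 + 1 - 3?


Left to right (same or higher precedence on left)
Postfix: 6 1 + 3 -


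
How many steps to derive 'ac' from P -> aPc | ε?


Derivation: P => aPc => ac
Steps: 2


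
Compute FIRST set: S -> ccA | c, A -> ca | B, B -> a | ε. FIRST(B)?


Per alternative of B: FIRST(a) = {a}; FIRST(ε) = {ε}
FIRST(B) = {a, ε}


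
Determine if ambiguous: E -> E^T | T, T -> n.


precedence layered via separate nonterminal T: deterministic
Unambiguous


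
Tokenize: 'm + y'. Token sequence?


Scan left to right, longest-match per lexeme
Tokens: ID(m), OP(+), ID(y)


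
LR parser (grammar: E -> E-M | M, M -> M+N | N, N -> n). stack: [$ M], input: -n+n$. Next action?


lookahead ∉ {+} so M won't extend; reduce E -> M
Action: reduce (E -> M)


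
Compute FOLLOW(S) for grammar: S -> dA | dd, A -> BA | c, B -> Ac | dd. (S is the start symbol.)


$ ∈ FOLLOW(S). For each A -> αBβ: add FIRST(β)\{ε} to FOLLOW(B); if β nullable, add FOLLOW(A).
FOLLOW(S) = {$}


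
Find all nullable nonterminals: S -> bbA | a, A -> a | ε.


A nonterminal is nullable iff some alternative derives ε (directly, or every symbol in it is nullable)
Nullable: {A}


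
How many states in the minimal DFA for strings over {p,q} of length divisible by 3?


Track length mod 3: states 0..2, accept at 0
Minimal DFA: 3 states


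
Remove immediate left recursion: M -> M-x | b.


Left-recursive alternatives: M-x; non-recursive: b
Introduce M': M -> bM', M' -> -xM' | ε


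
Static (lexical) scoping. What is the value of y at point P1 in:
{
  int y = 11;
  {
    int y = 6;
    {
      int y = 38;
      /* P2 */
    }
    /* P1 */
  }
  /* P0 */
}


y declared in the same block as P1
y = 6


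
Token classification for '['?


Pattern: delimiter/punctuation
Type: PUNCTUATION


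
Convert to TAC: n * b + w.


Break into single-operator statements:
t1 = n * b
t2 = t1 + w


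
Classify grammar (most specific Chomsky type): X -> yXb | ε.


Single nonterminal LHS, but y^n b^n is not regular
Classification: Type 2 (Context-Free)


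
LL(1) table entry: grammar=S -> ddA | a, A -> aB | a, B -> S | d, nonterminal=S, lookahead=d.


For [S, d]: 'd' ∈ FIRST(ddA)
Entry: S -> ddA


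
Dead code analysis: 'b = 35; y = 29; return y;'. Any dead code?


b is assigned but never read
Dead: 'b = 35'


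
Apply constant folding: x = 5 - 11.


5 - 11 = -6 at compile time
Optimized: x = -6


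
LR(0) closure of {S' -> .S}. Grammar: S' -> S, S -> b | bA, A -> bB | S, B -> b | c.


Start: S' -> .S
For each item with dot before a nonterminal B, add B -> .γ for every B-production
Closure: [S' -> .S, S -> .b, S -> .bA]


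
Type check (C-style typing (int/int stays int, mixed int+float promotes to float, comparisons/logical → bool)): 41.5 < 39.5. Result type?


Operand types: float < float
Rule: comparison yields bool
Result type: bool


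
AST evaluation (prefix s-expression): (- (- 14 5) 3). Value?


Evaluate inner: (- 14 5) = 9
Evaluate root: (- 9 3) = 6
Result: 6


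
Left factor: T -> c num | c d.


Common prefix: 'c'
Factored: T -> c T', T' -> num | d


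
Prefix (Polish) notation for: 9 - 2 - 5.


left-to-right (same/higher precedence on left): tree is (- (- 9 2) 5)
Prefix: - - 9 2 5


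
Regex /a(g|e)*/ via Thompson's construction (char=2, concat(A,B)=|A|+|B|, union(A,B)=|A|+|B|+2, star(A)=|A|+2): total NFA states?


Syntax tree has 3 char leaf(s), 1 union(s), 1 star(s)
chars contribute 3×2 = 6; each union adds +2; each star adds +2
Total: 6 + 2 + 2 = 10 states


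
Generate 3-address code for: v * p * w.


Break into single-operator statements:
t1 = v * p
t2 = t1 * w


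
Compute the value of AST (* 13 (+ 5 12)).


Evaluate inner: (+ 5 12) = 17
Evaluate root: (* 13 17) = 221
Result: 221


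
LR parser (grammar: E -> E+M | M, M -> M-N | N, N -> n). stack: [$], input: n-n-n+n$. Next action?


no handle on stack; shift 'n'
Action: shift


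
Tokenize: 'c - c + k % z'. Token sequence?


Scan left to right, longest-match per lexeme
Tokens: ID(c), OP(-), ID(c), OP(+), ID(k), OP(%), ID(z)


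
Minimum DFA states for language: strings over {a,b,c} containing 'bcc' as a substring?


KMP-style automaton: 3 progress states + 1 absorbing accept = 4
Minimal DFA: 4 states


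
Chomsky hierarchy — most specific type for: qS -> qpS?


LHS has context (more than one symbol) and |LHS| ≤ |RHS|
Classification: Type 1 (Context-Sensitive)


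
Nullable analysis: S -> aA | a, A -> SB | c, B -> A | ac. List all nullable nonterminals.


A nonterminal is nullable iff some alternative derives ε (directly, or every symbol in it is nullable)
Nullable: {}


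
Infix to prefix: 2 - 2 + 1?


left-to-right (same/higher precedence on left): tree is (+ (- 2 2) 1)
Prefix: + - 2 2 1


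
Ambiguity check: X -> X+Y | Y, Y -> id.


precedence layered via separate nonterminal Y: deterministic
Unambiguous


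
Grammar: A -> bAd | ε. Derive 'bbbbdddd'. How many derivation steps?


Derivation: A => bAd => bbAdd => bbbAddd => bbbbAdddd => bbbbdddd
Steps: 5


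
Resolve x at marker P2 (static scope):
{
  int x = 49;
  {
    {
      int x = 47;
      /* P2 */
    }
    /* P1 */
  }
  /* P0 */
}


x declared in the same block as P2
x = 47


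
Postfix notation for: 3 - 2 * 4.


* has higher precedence, evaluate 2*4 first
Postfix: 3 2 4 * -


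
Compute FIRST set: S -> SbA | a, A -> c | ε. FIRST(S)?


Per alternative of S: FIRST(SbA) = {a}; FIRST(a) = {a}
FIRST(S) = {a}


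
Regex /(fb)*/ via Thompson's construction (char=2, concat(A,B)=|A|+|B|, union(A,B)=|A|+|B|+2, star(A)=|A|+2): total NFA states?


Syntax tree has 2 char leaf(s), 0 union(s), 1 star(s)
chars contribute 2×2 = 4; each union adds +2; each star adds +2
Total: 4 + 0 + 2 = 6 states


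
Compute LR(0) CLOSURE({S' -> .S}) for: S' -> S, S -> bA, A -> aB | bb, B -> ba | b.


Start: S' -> .S
For each item with dot before a nonterminal B, add B -> .γ for every B-production
Closure: [S' -> .S, S -> .bA]


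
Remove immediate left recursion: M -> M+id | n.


Left-recursive alternatives: M+id; non-recursive: n
Introduce M': M -> nM', M' -> +idM' | ε


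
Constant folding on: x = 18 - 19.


18 - 19 = -1 at compile time
Optimized: x = -1


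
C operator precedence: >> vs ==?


'>>' is shift (level 8); '==' is equality (level 6)
Higher level binds tighter
'>>' has higher precedence than '=='


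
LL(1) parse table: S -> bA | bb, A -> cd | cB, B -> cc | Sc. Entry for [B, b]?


For [B, b]: 'b' ∈ FIRST(Sc)
Entry: B -> Sc


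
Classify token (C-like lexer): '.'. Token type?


Pattern: operator symbol
Type: OPERATOR


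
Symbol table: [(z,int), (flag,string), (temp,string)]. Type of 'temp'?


Lookup 'temp' → type string


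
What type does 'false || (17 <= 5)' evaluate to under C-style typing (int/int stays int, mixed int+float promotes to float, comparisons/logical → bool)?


Operand types: bool || bool
Rule: logical operators take bool operands and yield bool
Result type: bool


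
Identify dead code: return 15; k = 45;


statement follows a return and is unreachable
Dead: 'k = 45'


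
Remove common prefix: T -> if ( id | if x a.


Common prefix: 'if'
Factored: T -> if T', T' -> ( id | x a


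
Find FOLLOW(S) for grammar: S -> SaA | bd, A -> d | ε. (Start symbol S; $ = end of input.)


$ ∈ FOLLOW(S). For each A -> αBβ: add FIRST(β)\{ε} to FOLLOW(B); if β nullable, add FOLLOW(A).
FOLLOW(S) = {$, a}


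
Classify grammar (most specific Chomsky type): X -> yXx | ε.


Single nonterminal LHS, but y^n x^n is not regular
Classification: Type 2 (Context-Free)


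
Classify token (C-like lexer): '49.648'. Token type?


Pattern: digits with a decimal point
Type: FLOAT_LITERAL


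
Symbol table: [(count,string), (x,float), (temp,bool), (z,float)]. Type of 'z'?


Lookup 'z' → type float


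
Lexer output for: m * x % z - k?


Scan left to right, longest-match per lexeme
Tokens: ID(m), OP(*), ID(x), OP(%), ID(z), OP(-), ID(k)


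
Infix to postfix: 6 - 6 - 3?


Left to right (same or higher precedence on left)
Postfix: 6 6 - 3 -


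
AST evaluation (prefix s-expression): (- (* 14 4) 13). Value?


Evaluate inner: (* 14 4) = 56
Evaluate root: (- 56 13) = 43
Result: 43


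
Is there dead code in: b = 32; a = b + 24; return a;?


b is read by a's definition; a is returned
No dead code


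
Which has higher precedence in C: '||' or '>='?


'>=' is relational (level 7); '||' is logical OR (level 1)
Higher level binds tighter
'>=' has higher precedence than '||'


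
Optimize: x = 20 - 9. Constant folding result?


20 - 9 = 11 at compile time
Optimized: x = 11


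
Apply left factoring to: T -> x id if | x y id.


Common prefix: 'x'
Factored: T -> x T', T' -> id if | y id


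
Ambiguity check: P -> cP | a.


right-linear, alternatives start with distinct terminals 'c' vs 'a': unique leftmost derivation
Unambiguous


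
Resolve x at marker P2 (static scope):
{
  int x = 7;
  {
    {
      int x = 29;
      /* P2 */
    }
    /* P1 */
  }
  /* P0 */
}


x declared in the same block as P2
x = 29


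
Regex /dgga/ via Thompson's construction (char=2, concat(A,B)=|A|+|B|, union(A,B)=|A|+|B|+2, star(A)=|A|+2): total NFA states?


Syntax tree has 4 char leaf(s), 0 union(s), 0 star(s)
chars contribute 4×2 = 8; each union adds +2; each star adds +2
Total: 8 + 0 + 0 = 8 states


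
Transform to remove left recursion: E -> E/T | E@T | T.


Left-recursive alternatives: E/T, E@T; non-recursive: T
Introduce E': E -> TE', E' -> /TE' | @TE' | ε


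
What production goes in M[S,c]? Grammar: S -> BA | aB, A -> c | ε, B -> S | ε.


For [S, c]: 'c' ∈ FIRST(BA)
Entry: S -> BA


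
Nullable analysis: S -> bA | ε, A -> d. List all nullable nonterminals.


A nonterminal is nullable iff some alternative derives ε (directly, or every symbol in it is nullable)
Nullable: {S}


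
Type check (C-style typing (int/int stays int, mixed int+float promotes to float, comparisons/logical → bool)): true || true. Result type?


Operand types: bool || bool
Rule: logical operators take bool operands and yield bool
Result type: bool


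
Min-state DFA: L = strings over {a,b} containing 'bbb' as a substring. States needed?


KMP-style automaton: 3 progress states + 1 absorbing accept = 4
Minimal DFA: 4 states


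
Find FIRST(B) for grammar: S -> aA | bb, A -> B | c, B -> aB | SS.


Per alternative of B: FIRST(aB) = {a}; FIRST(SS) = {a, b}
FIRST(B) = {a, b}


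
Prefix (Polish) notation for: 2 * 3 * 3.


left-to-right (same/higher precedence on left): tree is (* (* 2 3) 3)
Prefix: * * 2 3 3


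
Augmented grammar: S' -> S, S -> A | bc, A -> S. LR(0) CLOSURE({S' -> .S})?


Start: S' -> .S
For each item with dot before a nonterminal B, add B -> .γ for every B-production
Closure: [S' -> .S, S -> .A, S -> .bc, A -> .S]


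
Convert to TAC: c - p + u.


Break into single-operator statements:
t1 = c - p
t2 = t1 + u


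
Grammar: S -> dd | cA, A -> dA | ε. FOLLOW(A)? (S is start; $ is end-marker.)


$ ∈ FOLLOW(S). For each A -> αBβ: add FIRST(β)\{ε} to FOLLOW(B); if β nullable, add FOLLOW(A).
FOLLOW(A) = {$}


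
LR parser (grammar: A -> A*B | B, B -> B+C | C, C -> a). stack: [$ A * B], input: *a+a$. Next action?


handle 'A*B' on top; lookahead ∈ FOLLOW(A) = {*, $}
Action: reduce (A -> A*B)


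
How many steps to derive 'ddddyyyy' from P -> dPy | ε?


Derivation: P => dPy => ddPyy => dddPyyy => ddddPyyyy => ddddyyyy
Steps: 5


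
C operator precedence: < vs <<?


'<<' is shift (level 8); '<' is relational (level 7)
Higher level binds tighter
'<<' has higher precedence than '<'


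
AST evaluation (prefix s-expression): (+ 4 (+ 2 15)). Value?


Evaluate inner: (+ 2 15) = 17
Evaluate root: (+ 4 17) = 21
Result: 21


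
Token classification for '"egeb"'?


Pattern: double-quoted sequence
Type: STRING_LITERAL


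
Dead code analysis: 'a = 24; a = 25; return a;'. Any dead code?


first assignment to a is overwritten before any read
Dead: 'a = 24'


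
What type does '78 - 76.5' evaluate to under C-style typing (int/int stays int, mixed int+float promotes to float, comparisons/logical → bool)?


Operand types: int - float
Rule: mixed int/float promotes to float; int/int stays int
Result type: float


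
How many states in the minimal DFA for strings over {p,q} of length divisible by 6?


Track length mod 6: states 0..5, accept at 0
Minimal DFA: 6 states


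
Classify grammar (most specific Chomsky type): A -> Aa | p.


Left-linear: every RHS is a terminal or one nonterminal followed by a terminal
Classification: Type 3 (Regular)


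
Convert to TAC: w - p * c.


Break into single-operator statements:
t1 = p * c
t2 = w - t1


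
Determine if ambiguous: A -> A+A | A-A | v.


'v+v-v' has two parse trees (no precedence encoded between + and -)
Ambiguous


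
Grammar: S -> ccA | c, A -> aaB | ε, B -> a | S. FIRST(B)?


Per alternative of B: FIRST(a) = {a}; FIRST(S) = {c}
FIRST(B) = {a, c}


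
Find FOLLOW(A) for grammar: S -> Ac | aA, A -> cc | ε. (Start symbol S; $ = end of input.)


$ ∈ FOLLOW(S). For each A -> αBβ: add FIRST(β)\{ε} to FOLLOW(B); if β nullable, add FOLLOW(A).
FOLLOW(A) = {$, c}


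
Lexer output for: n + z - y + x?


Scan left to right, longest-match per lexeme
Tokens: ID(n), OP(+), ID(z), OP(-), ID(y), OP(+), ID(x)


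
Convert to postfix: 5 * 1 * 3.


Left to right (same or higher precedence on left)
Postfix: 5 1 * 3 *


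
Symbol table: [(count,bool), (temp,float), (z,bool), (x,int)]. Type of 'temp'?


Lookup 'temp' → type float


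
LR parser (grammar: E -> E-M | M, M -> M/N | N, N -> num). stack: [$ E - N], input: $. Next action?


'N' (not preceded by M/) is the handle for M -> N
Action: reduce (M -> N)


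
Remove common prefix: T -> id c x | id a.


Common prefix: 'id'
Factored: T -> id T', T' -> c x | a


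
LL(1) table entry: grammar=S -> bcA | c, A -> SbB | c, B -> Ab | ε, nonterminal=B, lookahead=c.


For [B, c]: 'c' ∈ FIRST(Ab)
Entry: B -> Ab


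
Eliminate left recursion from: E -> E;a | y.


Left-recursive alternatives: E;a; non-recursive: y
Introduce E': E -> yE', E' -> ;aE' | ε


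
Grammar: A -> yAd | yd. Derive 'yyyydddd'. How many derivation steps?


Derivation: A => yAd => yyAdd => yyyAddd => yyyydddd
Steps: 4


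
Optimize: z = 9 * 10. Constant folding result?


9 * 10 = 90 at compile time
Optimized: z = 90


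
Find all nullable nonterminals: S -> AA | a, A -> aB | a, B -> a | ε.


A nonterminal is nullable iff some alternative derives ε (directly, or every symbol in it is nullable)
Nullable: {B}


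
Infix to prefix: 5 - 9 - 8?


left-to-right (same/higher precedence on left): tree is (- (- 5 9) 8)
Prefix: - - 5 9 8


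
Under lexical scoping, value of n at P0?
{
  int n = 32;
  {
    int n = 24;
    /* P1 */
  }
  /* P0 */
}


n declared in the same block as P0
n = 32


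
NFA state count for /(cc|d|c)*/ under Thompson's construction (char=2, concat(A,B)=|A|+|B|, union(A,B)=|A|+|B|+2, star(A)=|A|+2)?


Syntax tree has 4 char leaf(s), 2 union(s), 1 star(s)
chars contribute 4×2 = 8; each union adds +2; each star adds +2
Total: 8 + 4 + 2 = 14 states


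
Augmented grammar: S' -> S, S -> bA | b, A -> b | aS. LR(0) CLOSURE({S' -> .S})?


Start: S' -> .S
For each item with dot before a nonterminal B, add B -> .γ for every B-production
Closure: [S' -> .S, S -> .bA, S -> .b]


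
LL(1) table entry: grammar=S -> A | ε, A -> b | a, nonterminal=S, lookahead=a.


For [S, a]: 'a' ∈ FIRST(A)
Entry: S -> A


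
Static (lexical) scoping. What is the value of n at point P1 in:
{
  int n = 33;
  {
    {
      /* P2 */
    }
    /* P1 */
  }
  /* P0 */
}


P1's block does not declare n; resolves to the enclosing declaration at depth 0
n = 33


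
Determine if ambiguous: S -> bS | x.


right-linear, alternatives start with distinct terminals 'b' vs 'x': unique leftmost derivation
Unambiguous


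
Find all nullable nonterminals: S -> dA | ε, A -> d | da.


A nonterminal is nullable iff some alternative derives ε (directly, or every symbol in it is nullable)
Nullable: {S}


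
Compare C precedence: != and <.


'<' is relational (level 7); '!=' is equality (level 6)
Higher level binds tighter
'<' has higher precedence than '!='


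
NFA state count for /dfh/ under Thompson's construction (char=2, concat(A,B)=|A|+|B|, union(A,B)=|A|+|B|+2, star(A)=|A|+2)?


Syntax tree has 3 char leaf(s), 0 union(s), 0 star(s)
chars contribute 3×2 = 6; each union adds +2; each star adds +2
Total: 6 + 0 + 0 = 6 states


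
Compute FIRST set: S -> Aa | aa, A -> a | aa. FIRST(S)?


Per alternative of S: FIRST(Aa) = {a}; FIRST(aa) = {a}
FIRST(S) = {a}


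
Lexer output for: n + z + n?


Scan left to right, longest-match per lexeme
Tokens: ID(n), OP(+), ID(z), OP(+), ID(n)


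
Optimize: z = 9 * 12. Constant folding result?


9 * 12 = 108 at compile time
Optimized: z = 108


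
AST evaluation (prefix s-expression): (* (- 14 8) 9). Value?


Evaluate inner: (- 14 8) = 6
Evaluate root: (* 6 9) = 54
Result: 54


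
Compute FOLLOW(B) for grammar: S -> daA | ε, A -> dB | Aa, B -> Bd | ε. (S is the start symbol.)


$ ∈ FOLLOW(S). For each A -> αBβ: add FIRST(β)\{ε} to FOLLOW(B); if β nullable, add FOLLOW(A).
FOLLOW(B) = {$, a, d}


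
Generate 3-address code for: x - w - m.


Break into single-operator statements:
t1 = x - w
t2 = t1 - m


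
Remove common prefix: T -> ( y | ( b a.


Common prefix: '('
Factored: T -> ( T', T' -> y | b a


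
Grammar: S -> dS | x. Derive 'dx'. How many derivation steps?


Derivation: S => dS => dx
Steps: 2


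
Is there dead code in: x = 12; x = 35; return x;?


first assignment to x is overwritten before any read
Dead: 'x = 12'


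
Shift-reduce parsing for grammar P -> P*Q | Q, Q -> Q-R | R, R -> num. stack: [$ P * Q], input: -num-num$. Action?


'-' can extend Q; shift to build Q -> Q-R
Action: shift


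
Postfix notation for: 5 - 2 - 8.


Left to right (same or higher precedence on left)
Postfix: 5 2 - 8 -


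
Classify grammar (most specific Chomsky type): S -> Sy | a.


Left-linear: every RHS is a terminal or one nonterminal followed by a terminal
Classification: Type 3 (Regular)


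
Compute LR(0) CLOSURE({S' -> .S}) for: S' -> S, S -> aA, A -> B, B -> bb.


Start: S' -> .S
For each item with dot before a nonterminal B, add B -> .γ for every B-production
Closure: [S' -> .S, S -> .aA]


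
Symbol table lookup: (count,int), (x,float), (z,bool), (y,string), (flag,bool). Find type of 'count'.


Lookup 'count' → type int


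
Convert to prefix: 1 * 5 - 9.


left-to-right (same/higher precedence on left): tree is (- (* 1 5) 9)
Prefix: - * 1 5 9


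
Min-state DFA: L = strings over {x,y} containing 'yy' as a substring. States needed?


KMP-style automaton: 2 progress states + 1 absorbing accept = 3
Minimal DFA: 3 states


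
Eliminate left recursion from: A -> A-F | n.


Left-recursive alternatives: A-F; non-recursive: n
Introduce A': A -> nA', A' -> -FA' | ε


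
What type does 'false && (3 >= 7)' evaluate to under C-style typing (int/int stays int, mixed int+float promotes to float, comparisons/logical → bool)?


Operand types: bool && bool
Rule: logical operators take bool operands and yield bool
Result type: bool


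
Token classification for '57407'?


Pattern: digits only
Type: INTEGER_LITERAL


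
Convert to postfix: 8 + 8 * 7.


* has higher precedence, evaluate 8*7 first
Postfix: 8 8 7 * +


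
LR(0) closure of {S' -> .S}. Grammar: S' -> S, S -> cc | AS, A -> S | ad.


Start: S' -> .S
For each item with dot before a nonterminal B, add B -> .γ for every B-production
Closure: [S' -> .S, S -> .cc, S -> .AS, A -> .S, A -> .ad]


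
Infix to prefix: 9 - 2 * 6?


'*' binds tighter: tree is (- 9 (* 2 6))
Prefix: - 9 * 2 6


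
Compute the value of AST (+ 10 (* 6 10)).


Evaluate inner: (* 6 10) = 60
Evaluate root: (+ 10 60) = 70
Result: 70


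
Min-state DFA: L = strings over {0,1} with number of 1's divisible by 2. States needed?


Track (count of 1) mod 2: states 0..1, accept at 0
Minimal DFA: 2 states


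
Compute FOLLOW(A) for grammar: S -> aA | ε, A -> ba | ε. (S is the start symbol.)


$ ∈ FOLLOW(S). For each A -> αBβ: add FIRST(β)\{ε} to FOLLOW(B); if β nullable, add FOLLOW(A).
FOLLOW(A) = {$}


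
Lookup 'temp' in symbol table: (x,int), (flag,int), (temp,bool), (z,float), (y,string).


Lookup 'temp' → type bool


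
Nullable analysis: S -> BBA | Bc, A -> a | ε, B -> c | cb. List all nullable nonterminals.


A nonterminal is nullable iff some alternative derives ε (directly, or every symbol in it is nullable)
Nullable: {A}


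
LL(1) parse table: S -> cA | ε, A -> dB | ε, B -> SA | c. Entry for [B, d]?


For [B, d]: 'd' ∈ FIRST(SA)
Entry: B -> SA


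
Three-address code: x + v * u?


Break into single-operator statements:
t1 = v * u
t2 = x + t1


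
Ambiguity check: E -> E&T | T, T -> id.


precedence layered via separate nonterminal T: deterministic
Unambiguous


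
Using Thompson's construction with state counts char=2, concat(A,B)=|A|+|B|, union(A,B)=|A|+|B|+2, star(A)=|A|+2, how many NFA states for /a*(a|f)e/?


Syntax tree has 4 char leaf(s), 1 union(s), 1 star(s)
chars contribute 4×2 = 8; each union adds +2; each star adds +2
Total: 8 + 2 + 2 = 12 states


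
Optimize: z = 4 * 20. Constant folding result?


4 * 20 = 80 at compile time
Optimized: z = 80


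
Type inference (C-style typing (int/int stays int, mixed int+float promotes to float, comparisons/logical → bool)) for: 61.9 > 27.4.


Operand types: float > float
Rule: comparison yields bool
Result type: bool


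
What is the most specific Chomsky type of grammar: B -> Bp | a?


Left-linear: every RHS is a terminal or one nonterminal followed by a terminal
Classification: Type 3 (Regular)


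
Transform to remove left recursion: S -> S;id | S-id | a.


Left-recursive alternatives: S;id, S-id; non-recursive: a
Introduce S': S -> aS', S' -> ;idS' | -idS' | ε


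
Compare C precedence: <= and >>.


'>>' is shift (level 8); '<=' is relational (level 7)
Higher level binds tighter
'>>' has higher precedence than '<='


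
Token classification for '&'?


Pattern: operator symbol
Type: OPERATOR


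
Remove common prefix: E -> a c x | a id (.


Common prefix: 'a'
Factored: E -> a E', E' -> c x | id (


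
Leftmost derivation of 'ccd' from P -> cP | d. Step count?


Derivation: P => cP => ccP => ccd
Steps: 3


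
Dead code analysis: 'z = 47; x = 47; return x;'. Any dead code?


z is assigned but never read
Dead: 'z = 47'


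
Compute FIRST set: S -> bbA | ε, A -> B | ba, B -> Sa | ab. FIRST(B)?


Per alternative of B: FIRST(Sa) = {a, b}; FIRST(ab) = {a}
FIRST(B) = {a, b}


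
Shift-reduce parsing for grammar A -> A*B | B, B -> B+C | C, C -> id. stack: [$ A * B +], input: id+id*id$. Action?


no handle; shift 'id'
Action: shift


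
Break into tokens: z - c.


Scan left to right, longest-match per lexeme
Tokens: ID(z), OP(-), ID(c)


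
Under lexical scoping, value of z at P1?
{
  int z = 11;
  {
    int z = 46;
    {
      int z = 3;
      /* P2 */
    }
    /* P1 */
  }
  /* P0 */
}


z declared in the same block as P1
z = 46


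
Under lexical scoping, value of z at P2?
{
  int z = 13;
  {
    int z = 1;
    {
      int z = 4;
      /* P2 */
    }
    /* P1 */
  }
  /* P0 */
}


z declared in the same block as P2
z = 4


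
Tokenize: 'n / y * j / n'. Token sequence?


Scan left to right, longest-match per lexeme
Tokens: ID(n), OP(/), ID(y), OP(*), ID(j), OP(/), ID(n)


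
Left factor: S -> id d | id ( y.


Common prefix: 'id'
Factored: S -> id S', S' -> d | ( y


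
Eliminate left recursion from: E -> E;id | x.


Left-recursive alternatives: E;id; non-recursive: x
Introduce E': E -> xE', E' -> ;idE' | ε


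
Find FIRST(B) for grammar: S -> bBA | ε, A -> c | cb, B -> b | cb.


Per alternative of B: FIRST(b) = {b}; FIRST(cb) = {c}
FIRST(B) = {b, c}


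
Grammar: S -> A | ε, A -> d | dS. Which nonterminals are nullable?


A nonterminal is nullable iff some alternative derives ε (directly, or every symbol in it is nullable)
Nullable: {S}


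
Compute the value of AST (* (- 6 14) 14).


Evaluate inner: (- 6 14) = -8
Evaluate root: (* -8 14) = -112
Result: -112


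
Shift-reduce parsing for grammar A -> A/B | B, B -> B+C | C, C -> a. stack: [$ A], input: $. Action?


start symbol A on stack, input exhausted
Action: accept


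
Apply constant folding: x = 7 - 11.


7 - 11 = -4 at compile time
Optimized: x = -4


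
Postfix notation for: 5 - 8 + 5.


Left to right (same or higher precedence on left)
Postfix: 5 8 - 5 +


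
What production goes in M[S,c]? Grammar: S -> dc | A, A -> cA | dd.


For [S, c]: 'c' ∈ FIRST(A)
Entry: S -> A


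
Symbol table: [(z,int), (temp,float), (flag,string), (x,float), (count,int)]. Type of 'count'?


Lookup 'count' → type int


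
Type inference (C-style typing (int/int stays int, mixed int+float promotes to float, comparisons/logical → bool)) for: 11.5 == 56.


Operand types: float == int
Rule: comparison yields bool
Result type: bool


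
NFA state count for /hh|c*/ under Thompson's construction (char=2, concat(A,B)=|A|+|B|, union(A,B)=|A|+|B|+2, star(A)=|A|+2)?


Syntax tree has 3 char leaf(s), 1 union(s), 1 star(s)
chars contribute 3×2 = 6; each union adds +2; each star adds +2
Total: 6 + 2 + 2 = 10 states


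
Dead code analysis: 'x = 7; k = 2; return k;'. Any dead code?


x is assigned but never read
Dead: 'x = 7'


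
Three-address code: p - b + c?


Break into single-operator statements:
t1 = p - b
t2 = t1 + c


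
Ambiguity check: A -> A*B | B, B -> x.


precedence layered via separate nonterminal B: deterministic
Unambiguous


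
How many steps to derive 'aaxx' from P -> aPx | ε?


Derivation: P => aPx => aaPxx => aaxx
Steps: 3


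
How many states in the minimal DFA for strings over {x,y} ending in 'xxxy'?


Track the longest suffix of input matching a prefix of 'xxxy': 5 classes (prefixes of length 0..4)
Minimal DFA: 5 states


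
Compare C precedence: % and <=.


'%' is multiplicative (level 10); '<=' is relational (level 7)
Higher level binds tighter
'%' has higher precedence than '<='


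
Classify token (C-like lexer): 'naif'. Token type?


Pattern: letter/underscore followed by alphanumerics, not a keyword
Type: IDENTIFIER


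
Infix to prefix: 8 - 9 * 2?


'*' binds tighter: tree is (- 8 (* 9 2))
Prefix: - 8 * 9 2


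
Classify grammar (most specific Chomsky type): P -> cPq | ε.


Single nonterminal LHS, but c^n q^n is not regular
Classification: Type 2 (Context-Free)


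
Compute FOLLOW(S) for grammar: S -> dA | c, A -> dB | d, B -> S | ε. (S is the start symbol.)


$ ∈ FOLLOW(S). For each A -> αBβ: add FIRST(β)\{ε} to FOLLOW(B); if β nullable, add FOLLOW(A).
FOLLOW(S) = {$}


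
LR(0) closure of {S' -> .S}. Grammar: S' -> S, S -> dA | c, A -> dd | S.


Start: S' -> .S
For each item with dot before a nonterminal B, add B -> .γ for every B-production
Closure: [S' -> .S, S -> .dA, S -> .c]
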